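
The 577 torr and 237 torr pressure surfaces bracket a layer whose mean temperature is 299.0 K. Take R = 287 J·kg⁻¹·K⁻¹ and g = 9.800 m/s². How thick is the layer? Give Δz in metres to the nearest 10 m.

Δz ≈ 7790 m

Hypsometric equation: Δz = (R T̄/g) ln(P₁/P₂).
R T̄/g = 287 × 299.0 / 9.800 = 8756.4 m.
ln(577/237) = ln(2.4346) = 0.88978.
Δz = 8756.4 × 0.88978 = 7791.3 m.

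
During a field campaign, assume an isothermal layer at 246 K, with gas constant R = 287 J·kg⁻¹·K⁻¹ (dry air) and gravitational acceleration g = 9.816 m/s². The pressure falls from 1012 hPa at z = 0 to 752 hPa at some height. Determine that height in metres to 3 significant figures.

z ≈ 2140 m

Scale height: H = RT/g = 287 × 246 / 9.816 = 7192.5 m.
Invert the barometric formula: z = H ln(P₀/P).
P₀/P = 1012/752 = 1.3457; ln(1.3457) = 0.29691.
z = 7192.5 × 0.29691 = 2135.5 m.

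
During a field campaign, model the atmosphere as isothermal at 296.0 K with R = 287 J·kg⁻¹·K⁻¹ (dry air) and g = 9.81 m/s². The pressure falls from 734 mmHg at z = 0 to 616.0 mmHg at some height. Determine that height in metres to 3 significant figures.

Scale height: H = RT/g = 287 × 296.0 / 9.81 = 8659.7 m.
Invert the barometric formula: z = H ln(P₀/P).
P₀/P = 734/616.0 = 1.1916; ln(1.1916) = 0.17530.
z = 8659.7 × 0.17530 = 1518.0 m.

z ≈ 1520 m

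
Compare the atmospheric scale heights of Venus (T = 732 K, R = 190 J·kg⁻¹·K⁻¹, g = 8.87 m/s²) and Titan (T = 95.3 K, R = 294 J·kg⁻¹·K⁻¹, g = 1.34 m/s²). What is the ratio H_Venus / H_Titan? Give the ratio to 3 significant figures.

H_Venus/H_Titan ≈ 0.750

H = RT/g for each body.
H_Venus = 190 × 732 / 8.87 = 15680 m.
H_Titan = 294 × 95.3 / 1.34 = 20909 m.
H_Venus/H_Titan = 15680/20909 = 0.74992.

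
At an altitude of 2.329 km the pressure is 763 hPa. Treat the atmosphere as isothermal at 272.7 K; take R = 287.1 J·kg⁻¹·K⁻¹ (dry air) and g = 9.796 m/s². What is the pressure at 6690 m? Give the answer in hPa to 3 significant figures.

P ≈ 442 hPa

Scale height: H = RT/g = 287.1 × 272.7 / 9.796 = 7992.3 m.
Between two levels, P₂ = P₁ exp(−Δz/H) with Δz = z₂ − z₁.
Δz = 6690.0 − 2329.0 = 4361.0 m; Δz/H = 4361.0/7992.3 = 0.54565.
P₂ = 763 × exp(−0.54565) = 763 × 0.57947 = 442.14 hPa.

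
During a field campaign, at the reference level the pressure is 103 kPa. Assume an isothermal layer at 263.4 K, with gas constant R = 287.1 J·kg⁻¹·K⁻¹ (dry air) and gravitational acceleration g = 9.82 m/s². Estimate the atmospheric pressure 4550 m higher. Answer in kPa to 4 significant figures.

P ≈ 57.05 kPa

Scale height: H = RT/g = 287.1 × 263.4 / 9.82 = 7700.8 m.
Barometric formula: P = P₀ exp(−z/H).
z/H = 4550.0/7700.8 = 0.59085; exp(−0.59085) = 0.55386.
P = 103 × 0.55386 = 57.048 kPa.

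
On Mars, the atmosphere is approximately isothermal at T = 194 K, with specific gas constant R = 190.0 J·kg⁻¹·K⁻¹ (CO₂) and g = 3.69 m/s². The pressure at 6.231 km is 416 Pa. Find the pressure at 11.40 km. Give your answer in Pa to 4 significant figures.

P ≈ 247.9 Pa

Scale height: H = RT/g = 190.0 × 194 / 3.69 = 9989.2 m.
Between two levels, P₂ = P₁ exp(−Δz/H) with Δz = z₂ − z₁.
Δz = 11400 − 6231.0 = 5169.0 m; Δz/H = 5169.0/9989.2 = 0.51746.
P₂ = 416 × exp(−0.51746) = 416 × 0.59603 = 247.95 Pa.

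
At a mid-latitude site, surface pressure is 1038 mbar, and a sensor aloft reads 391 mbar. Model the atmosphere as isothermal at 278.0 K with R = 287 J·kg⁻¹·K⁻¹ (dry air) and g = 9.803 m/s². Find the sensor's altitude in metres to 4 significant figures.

z ≈ 7946 m

Scale height: H = RT/g = 287 × 278.0 / 9.803 = 8138.9 m.
Invert the barometric formula: z = H ln(P₀/P).
P₀/P = 1038/391 = 2.6547; ln(2.6547) = 0.97633.
z = 8138.9 × 0.97633 = 7946.3 m.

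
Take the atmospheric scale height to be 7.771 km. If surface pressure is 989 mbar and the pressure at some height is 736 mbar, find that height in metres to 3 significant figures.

z ≈ 2300 m

Invert the barometric formula: z = H ln(P₀/P).
P₀/P = 989/736 = 1.3438; ln(1.3438) = 0.29550.
z = 7771.0 × 0.29550 = 2296.3 m.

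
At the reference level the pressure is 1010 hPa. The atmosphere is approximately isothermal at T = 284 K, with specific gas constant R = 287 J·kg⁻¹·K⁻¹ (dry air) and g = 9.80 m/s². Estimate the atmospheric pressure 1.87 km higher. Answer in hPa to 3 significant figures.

P ≈ 807 hPa

Scale height: H = RT/g = 287 × 284 / 9.80 = 8317.1 m.
Barometric formula: P = P₀ exp(−z/H).
z/H = 1870.0/8317.1 = 0.22484; exp(−0.22484) = 0.79864.
P = 1010 × 0.79864 = 806.63 hPa.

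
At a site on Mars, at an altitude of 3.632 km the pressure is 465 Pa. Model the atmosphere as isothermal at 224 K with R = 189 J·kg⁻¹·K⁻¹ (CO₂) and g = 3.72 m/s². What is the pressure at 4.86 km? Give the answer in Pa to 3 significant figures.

Scale height: H = RT/g = 189 × 224 / 3.72 = 11381 m.
Between two levels, P₂ = P₁ exp(−Δz/H) with Δz = z₂ − z₁.
Δz = 4860.0 − 3632.0 = 1228.0 m; Δz/H = 1228.0/11381 = 0.10790.
P₂ = 465 × exp(−0.10790) = 465 × 0.89772 = 417.44 Pa.

P ≈ 417 Pa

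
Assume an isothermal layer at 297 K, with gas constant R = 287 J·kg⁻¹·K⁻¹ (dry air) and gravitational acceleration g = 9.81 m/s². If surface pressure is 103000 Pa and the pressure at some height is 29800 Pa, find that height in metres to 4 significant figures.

Scale height: H = RT/g = 287 × 297 / 9.81 = 8689.0 m.
Invert the barometric formula: z = H ln(P₀/P).
P₀/P = 103000/29800 = 3.4564; ln(3.4564) = 1.2402.
z = 8689.0 × 1.2402 = 10776 m.

z ≈ 10780 m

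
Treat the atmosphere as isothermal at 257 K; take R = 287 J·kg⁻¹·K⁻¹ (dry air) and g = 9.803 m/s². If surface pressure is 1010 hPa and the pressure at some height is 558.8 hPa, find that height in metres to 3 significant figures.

z ≈ 4450 m

Scale height: H = RT/g = 287 × 257 / 9.803 = 7524.1 m.
Invert the barometric formula: z = H ln(P₀/P).
P₀/P = 1010/558.8 = 1.8074; ln(1.8074) = 0.59189.
z = 7524.1 × 0.59189 = 4453.4 m.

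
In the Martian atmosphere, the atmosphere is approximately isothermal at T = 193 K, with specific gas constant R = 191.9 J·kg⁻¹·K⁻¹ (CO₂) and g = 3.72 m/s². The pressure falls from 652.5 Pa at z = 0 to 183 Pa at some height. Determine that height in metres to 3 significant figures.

z ≈ 12700 m

Scale height: H = RT/g = 191.9 × 193 / 3.72 = 9956.1 m.
Invert the barometric formula: z = H ln(P₀/P).
P₀/P = 652.5/183 = 3.5656; ln(3.5656) = 1.2713.
z = 9956.1 × 1.2713 = 12657 m.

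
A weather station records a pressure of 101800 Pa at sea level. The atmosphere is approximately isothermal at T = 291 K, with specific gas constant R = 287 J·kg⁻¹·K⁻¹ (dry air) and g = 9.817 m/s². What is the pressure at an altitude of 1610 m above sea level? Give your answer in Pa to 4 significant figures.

Scale height: H = RT/g = 287 × 291 / 9.817 = 8507.4 m.
Barometric formula: P = P₀ exp(−z/H).
z/H = 1610.0/8507.4 = 0.18925; exp(−0.18925) = 0.82758.
P = 101800 × 0.82758 = 84248 Pa.

P ≈ 84250 Pa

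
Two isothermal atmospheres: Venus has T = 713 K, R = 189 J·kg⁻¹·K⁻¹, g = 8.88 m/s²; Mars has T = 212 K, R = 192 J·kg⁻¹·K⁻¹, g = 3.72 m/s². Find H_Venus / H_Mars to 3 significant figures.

H = RT/g for each body.
H_Venus = 189 × 713 / 8.88 = 15175 m.
H_Mars = 192 × 212 / 3.72 = 10942 m.
H_Venus/H_Mars = 15175/10942 = 1.3869.

H_Venus/H_Mars ≈ 1.39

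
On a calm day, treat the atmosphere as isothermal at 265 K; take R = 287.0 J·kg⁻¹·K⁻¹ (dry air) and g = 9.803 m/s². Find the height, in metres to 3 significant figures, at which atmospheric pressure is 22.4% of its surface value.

Scale height: H = RT/g = 287.0 × 265 / 9.803 = 7758.3 m.
Set P/P₀ = exp(−z/H) = 0.224, so z = −H ln(0.224).
−ln(0.224) = 1.4961; z = 7758.3 × 1.4961 = 11607 m.

z ≈ 11600 m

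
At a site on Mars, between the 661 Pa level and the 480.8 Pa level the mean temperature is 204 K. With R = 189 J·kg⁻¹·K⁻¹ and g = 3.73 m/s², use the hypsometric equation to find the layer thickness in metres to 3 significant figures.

Hypsometric equation: Δz = (R T̄/g) ln(P₁/P₂).
R T̄/g = 189 × 204 / 3.73 = 10337 m.
ln(661/480.8) = ln(1.3748) = 0.31831.
Δz = 10337 × 0.31831 = 3290.4 m.

Δz ≈ 3290 m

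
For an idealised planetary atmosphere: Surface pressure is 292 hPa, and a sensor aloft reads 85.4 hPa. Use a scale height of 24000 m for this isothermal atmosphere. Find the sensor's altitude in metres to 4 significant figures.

Invert the barometric formula: z = H ln(P₀/P).
P₀/P = 292/85.4 = 3.4192; ln(3.4192) = 1.2294.
z = 24000 × 1.2294 = 29506 m.

z ≈ 29510 m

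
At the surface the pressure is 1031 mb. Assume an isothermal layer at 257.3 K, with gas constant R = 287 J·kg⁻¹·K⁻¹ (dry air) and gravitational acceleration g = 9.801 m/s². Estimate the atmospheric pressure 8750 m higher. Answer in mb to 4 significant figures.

Scale height: H = RT/g = 287 × 257.3 / 9.801 = 7534.4 m.
Barometric formula: P = P₀ exp(−z/H).
z/H = 8750.0/7534.4 = 1.1613; exp(−1.1613) = 0.31308.
P = 1031 × 0.31308 = 322.79 mb.

P ≈ 322.8 mb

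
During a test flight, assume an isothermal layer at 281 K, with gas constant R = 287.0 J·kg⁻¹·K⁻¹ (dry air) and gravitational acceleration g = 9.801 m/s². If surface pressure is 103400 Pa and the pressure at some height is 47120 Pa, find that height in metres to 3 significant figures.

z ≈ 6470 m

Scale height: H = RT/g = 287.0 × 281 / 9.801 = 8228.4 m.
Invert the barometric formula: z = H ln(P₀/P).
P₀/P = 103400/47120 = 2.1944; ln(2.1944) = 0.78591.
z = 8228.4 × 0.78591 = 6466.8 m.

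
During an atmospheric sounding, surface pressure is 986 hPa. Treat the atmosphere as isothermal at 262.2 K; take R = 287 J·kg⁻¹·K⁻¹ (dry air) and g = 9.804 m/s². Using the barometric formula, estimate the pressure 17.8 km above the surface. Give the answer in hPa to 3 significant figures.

P ≈ 97.0 hPa

Scale height: H = RT/g = 287 × 262.2 / 9.804 = 7675.6 m.
Barometric formula: P = P₀ exp(−z/H).
z/H = 17800/7675.6 = 2.3190; exp(−2.3190) = 0.098372.
P = 986 × 0.098372 = 96.995 hPa.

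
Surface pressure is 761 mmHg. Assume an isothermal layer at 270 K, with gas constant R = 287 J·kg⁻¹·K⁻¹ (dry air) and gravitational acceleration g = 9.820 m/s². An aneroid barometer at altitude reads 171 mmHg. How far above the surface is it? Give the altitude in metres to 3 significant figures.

Scale height: H = RT/g = 287 × 270 / 9.820 = 7891.0 m.
Invert the barometric formula: z = H ln(P₀/P).
P₀/P = 761/171 = 4.4503; ln(4.4503) = 1.4930.
z = 7891.0 × 1.4930 = 11781 m.

z ≈ 11800 m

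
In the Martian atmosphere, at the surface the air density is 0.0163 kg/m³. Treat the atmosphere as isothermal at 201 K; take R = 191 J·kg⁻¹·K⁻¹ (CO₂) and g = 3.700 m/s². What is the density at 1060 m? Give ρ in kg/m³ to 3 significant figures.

ρ ≈ 0.0147 kg/m³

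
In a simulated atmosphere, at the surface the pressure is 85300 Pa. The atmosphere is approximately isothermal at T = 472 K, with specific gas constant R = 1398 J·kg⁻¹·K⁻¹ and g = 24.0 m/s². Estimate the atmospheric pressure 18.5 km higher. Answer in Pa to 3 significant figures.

P ≈ 43500 Pa

Scale height: H = RT/g = 1398 × 472 / 24.0 = 27494 m.
Barometric formula: P = P₀ exp(−z/H).
z/H = 18500/27494 = 0.67287; exp(−0.67287) = 0.51024.
P = 85300 × 0.51024 = 43523 Pa.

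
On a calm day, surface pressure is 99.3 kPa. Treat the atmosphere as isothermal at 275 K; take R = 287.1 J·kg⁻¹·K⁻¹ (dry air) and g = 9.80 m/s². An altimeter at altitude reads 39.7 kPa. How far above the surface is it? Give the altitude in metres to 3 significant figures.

Scale height: H = RT/g = 287.1 × 275 / 9.80 = 8056.4 m.
Invert the barometric formula: z = H ln(P₀/P).
P₀/P = 99.3/39.7 = 2.5013; ln(2.5013) = 0.91681.
z = 8056.4 × 0.91681 = 7386.2 m.

z ≈ 7390 m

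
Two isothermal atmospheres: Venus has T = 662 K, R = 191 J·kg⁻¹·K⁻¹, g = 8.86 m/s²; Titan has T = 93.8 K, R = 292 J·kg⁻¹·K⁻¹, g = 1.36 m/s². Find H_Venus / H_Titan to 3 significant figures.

H = RT/g for each body.
H_Venus = 191 × 662 / 8.86 = 14271 m.
H_Titan = 292 × 93.8 / 1.36 = 20139 m.
H_Venus/H_Titan = 14271/20139 = 0.70863.

H_Venus/H_Titan ≈ 0.709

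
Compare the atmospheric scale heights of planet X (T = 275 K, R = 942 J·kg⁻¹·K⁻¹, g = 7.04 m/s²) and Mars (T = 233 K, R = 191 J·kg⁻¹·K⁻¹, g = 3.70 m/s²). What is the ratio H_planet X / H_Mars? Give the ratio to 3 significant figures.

H_planet X/H_Mars ≈ 3.06

H = RT/g for each body.
H_planet X = 942 × 275 / 7.04 = 36797 m.
H_Mars = 191 × 233 / 3.70 = 12028 m.
H_planet X/H_Mars = 36797/12028 = 3.0593.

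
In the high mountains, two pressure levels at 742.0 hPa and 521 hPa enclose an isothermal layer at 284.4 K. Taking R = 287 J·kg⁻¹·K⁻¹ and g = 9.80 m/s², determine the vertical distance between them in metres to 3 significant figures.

Hypsometric equation: Δz = (R T̄/g) ln(P₁/P₂).
R T̄/g = 287 × 284.4 / 9.80 = 8328.9 m.
ln(742.0/521) = ln(1.4242) = 0.35361.
Δz = 8328.9 × 0.35361 = 2945.2 m.

Δz ≈ 2950 m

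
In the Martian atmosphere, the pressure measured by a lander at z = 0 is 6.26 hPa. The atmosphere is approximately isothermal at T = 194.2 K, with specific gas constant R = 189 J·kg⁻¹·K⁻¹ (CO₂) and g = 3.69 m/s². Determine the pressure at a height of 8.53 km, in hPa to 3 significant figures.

P ≈ 2.66 hPa

Scale height: H = RT/g = 189 × 194.2 / 3.69 = 9946.8 m.
Barometric formula: P = P₀ exp(−z/H).
z/H = 8530.0/9946.8 = 0.85756; exp(−0.85756) = 0.42420.
P = 6.26 × 0.42420 = 2.6555 hPa.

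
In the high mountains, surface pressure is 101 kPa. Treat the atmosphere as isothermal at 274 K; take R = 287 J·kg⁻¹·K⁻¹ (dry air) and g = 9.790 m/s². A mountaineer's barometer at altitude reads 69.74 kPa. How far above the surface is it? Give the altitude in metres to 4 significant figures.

z ≈ 2975 m

Scale height: H = RT/g = 287 × 274 / 9.790 = 8032.5 m.
Invert the barometric formula: z = H ln(P₀/P).
P₀/P = 101/69.74 = 1.4482; ln(1.4482) = 0.37032.
z = 8032.5 × 0.37032 = 2974.6 m.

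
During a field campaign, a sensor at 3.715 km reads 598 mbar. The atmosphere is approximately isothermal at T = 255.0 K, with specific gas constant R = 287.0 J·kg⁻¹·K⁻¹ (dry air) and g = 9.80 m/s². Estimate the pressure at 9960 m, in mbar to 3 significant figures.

P ≈ 259 mbar

Scale height: H = RT/g = 287.0 × 255.0 / 9.80 = 7467.9 m.
Between two levels, P₂ = P₁ exp(−Δz/H) with Δz = z₂ − z₁.
Δz = 9960.0 − 3715.0 = 6245.0 m; Δz/H = 6245.0/7467.9 = 0.83625.
P₂ = 598 × exp(−0.83625) = 598 × 0.43333 = 259.13 mbar.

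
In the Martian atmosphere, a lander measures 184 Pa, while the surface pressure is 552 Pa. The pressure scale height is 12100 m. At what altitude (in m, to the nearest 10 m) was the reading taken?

z ≈ 13290 m

Invert the barometric formula: z = H ln(P₀/P).
P₀/P = 552/184 = 3.0000; ln(3.0000) = 1.0986.
z = 12100 × 1.0986 = 13293 m.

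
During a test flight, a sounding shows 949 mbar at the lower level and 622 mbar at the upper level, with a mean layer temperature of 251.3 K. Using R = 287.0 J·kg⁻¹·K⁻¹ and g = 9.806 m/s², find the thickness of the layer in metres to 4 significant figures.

Δz ≈ 3107 m

Hypsometric equation: Δz = (R T̄/g) ln(P₁/P₂).
R T̄/g = 287.0 × 251.3 / 9.806 = 7355.0 m.
ln(949/622) = ln(1.5257) = 0.42245.
Δz = 7355.0 × 0.42245 = 3107.1 m.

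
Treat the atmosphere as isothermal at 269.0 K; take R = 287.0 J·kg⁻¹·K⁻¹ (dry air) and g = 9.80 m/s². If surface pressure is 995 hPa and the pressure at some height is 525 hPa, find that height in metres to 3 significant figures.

z ≈ 5040 m

Scale height: H = RT/g = 287.0 × 269.0 / 9.80 = 7877.9 m.
Invert the barometric formula: z = H ln(P₀/P).
P₀/P = 995/525 = 1.8952; ln(1.8952) = 0.63932.
z = 7877.9 × 0.63932 = 5036.5 m.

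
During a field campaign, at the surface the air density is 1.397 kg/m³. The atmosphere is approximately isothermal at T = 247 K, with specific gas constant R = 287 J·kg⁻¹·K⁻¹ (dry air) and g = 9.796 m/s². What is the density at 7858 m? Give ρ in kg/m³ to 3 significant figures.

Scale height: H = RT/g = 287 × 247 / 9.796 = 7236.5 m.
In an isothermal atmosphere, density decays like pressure: ρ = ρ₀ exp(−z/H).
z/H = 7858.0/7236.5 = 1.0859; exp(−1.0859) = 0.33760.
ρ = 1.397 × 0.33760 = 0.47163 kg/m³.

ρ ≈ 0.472 kg/m³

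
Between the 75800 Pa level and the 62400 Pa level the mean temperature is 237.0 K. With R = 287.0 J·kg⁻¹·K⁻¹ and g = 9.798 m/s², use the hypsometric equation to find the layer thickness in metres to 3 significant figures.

Δz ≈ 1350 m

Hypsometric equation: Δz = (R T̄/g) ln(P₁/P₂).
R T̄/g = 287.0 × 237.0 / 9.798 = 6942.1 m.
ln(75800/62400) = ln(1.2147) = 0.19450.
Δz = 6942.1 × 0.19450 = 1350.2 m.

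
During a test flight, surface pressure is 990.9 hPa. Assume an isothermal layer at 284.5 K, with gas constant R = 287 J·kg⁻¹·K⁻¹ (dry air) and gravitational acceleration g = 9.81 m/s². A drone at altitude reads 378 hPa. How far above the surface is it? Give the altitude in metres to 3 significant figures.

z ≈ 8020 m

Scale height: H = RT/g = 287 × 284.5 / 9.81 = 8323.3 m.
Invert the barometric formula: z = H ln(P₀/P).
P₀/P = 990.9/378 = 2.6214; ln(2.6214) = 0.96371.
z = 8323.3 × 0.96371 = 8021.2 m.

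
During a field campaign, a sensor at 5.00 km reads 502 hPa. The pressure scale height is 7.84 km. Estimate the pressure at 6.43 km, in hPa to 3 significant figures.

P ≈ 418 hPa

Between two levels, P₂ = P₁ exp(−Δz/H) with Δz = z₂ − z₁.
Δz = 6430.0 − 5000.0 = 1430.0 m; Δz/H = 1430.0/7840.0 = 0.18240.
P₂ = 502 × exp(−0.18240) = 502 × 0.83327 = 418.30 hPa.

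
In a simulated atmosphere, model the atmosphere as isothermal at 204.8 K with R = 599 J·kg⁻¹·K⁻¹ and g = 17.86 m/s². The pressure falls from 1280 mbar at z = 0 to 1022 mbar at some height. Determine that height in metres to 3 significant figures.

z ≈ 1550 m

Scale height: H = RT/g = 599 × 204.8 / 17.86 = 6868.7 m.
Invert the barometric formula: z = H ln(P₀/P).
P₀/P = 1280/1022 = 1.2524; ln(1.2524) = 0.22506.
z = 6868.7 × 0.22506 = 1545.9 m.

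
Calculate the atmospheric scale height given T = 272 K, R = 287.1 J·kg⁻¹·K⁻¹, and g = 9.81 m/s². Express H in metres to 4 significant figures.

The scale height of an isothermal atmosphere is H = RT/g.
H = 287.1 × 272 / 9.81 = 78091/9.81 = 7960.3 m.

H ≈ 7960 m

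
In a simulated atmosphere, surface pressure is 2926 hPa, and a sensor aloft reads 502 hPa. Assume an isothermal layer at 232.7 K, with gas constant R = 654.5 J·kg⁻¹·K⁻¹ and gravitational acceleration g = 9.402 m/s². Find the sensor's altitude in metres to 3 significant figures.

Scale height: H = RT/g = 654.5 × 232.7 / 9.402 = 16199 m.
Invert the barometric formula: z = H ln(P₀/P).
P₀/P = 2926/502 = 5.8287; ln(5.8287) = 1.7628.
z = 16199 × 1.7628 = 28556 m.

z ≈ 28600 m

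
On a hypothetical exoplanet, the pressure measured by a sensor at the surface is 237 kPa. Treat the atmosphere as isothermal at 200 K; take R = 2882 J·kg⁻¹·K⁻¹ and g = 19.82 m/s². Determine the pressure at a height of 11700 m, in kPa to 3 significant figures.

P ≈ 158 kPa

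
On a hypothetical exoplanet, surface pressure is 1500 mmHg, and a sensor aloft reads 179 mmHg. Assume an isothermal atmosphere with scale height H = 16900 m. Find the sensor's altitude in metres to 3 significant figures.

Invert the barometric formula: z = H ln(P₀/P).
P₀/P = 1500/179 = 8.3799; ln(8.3799) = 2.1258.
z = 16900 × 2.1258 = 35926 m.

z ≈ 35900 m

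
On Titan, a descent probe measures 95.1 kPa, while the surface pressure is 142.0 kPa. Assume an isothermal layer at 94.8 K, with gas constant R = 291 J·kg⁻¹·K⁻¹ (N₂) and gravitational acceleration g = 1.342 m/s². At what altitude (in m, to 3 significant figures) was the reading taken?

z ≈ 8240 m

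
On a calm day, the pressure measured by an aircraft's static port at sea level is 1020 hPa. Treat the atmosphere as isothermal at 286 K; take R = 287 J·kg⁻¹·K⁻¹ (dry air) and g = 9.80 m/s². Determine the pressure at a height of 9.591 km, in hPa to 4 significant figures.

P ≈ 324.6 hPa

Scale height: H = RT/g = 287 × 286 / 9.80 = 8375.7 m.
Barometric formula: P = P₀ exp(−z/H).
z/H = 9591.0/8375.7 = 1.1451; exp(−1.1451) = 0.31819.
P = 1020 × 0.31819 = 324.55 hPa.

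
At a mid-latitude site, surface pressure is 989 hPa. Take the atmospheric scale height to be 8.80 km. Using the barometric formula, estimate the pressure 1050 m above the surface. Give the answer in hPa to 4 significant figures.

P ≈ 877.8 hPa

Barometric formula: P = P₀ exp(−z/H).
z/H = 1050.0/8800.0 = 0.11932; exp(−0.11932) = 0.88752.
P = 989 × 0.88752 = 877.76 hPa.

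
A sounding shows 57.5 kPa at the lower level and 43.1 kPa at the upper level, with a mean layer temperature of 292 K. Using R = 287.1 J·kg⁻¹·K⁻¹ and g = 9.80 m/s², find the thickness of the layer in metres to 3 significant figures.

Δz ≈ 2470 m

Hypsometric equation: Δz = (R T̄/g) ln(P₁/P₂).
R T̄/g = 287.1 × 292 / 9.80 = 8554.4 m.
ln(57.5/43.1) = ln(1.3341) = 0.28826.
Δz = 8554.4 × 0.28826 = 2465.9 m.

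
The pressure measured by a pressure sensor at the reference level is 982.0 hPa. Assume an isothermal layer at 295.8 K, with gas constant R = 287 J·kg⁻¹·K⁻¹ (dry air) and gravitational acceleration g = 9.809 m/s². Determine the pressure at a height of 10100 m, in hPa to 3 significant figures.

P ≈ 306 hPa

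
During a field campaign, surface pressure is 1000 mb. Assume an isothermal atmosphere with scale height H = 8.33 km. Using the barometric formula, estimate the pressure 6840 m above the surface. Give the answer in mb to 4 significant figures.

Barometric formula: P = P₀ exp(−z/H).
z/H = 6840.0/8330.0 = 0.82113; exp(−0.82113) = 0.43993.
P = 1000 × 0.43993 = 439.93 mb.

P ≈ 439.9 mb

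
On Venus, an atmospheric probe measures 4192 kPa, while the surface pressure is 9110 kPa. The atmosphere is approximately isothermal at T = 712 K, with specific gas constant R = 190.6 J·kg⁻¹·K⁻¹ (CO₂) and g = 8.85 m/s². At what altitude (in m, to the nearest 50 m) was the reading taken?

Scale height: H = RT/g = 190.6 × 712 / 8.85 = 15334 m.
Invert the barometric formula: z = H ln(P₀/P).
P₀/P = 9110/4192 = 2.1732; ln(2.1732) = 0.77620.
z = 15334 × 0.77620 = 11902 m.

z ≈ 11900 m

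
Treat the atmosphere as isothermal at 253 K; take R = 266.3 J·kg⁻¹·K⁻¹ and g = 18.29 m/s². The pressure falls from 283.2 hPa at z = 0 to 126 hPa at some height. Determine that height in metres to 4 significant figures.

z ≈ 2983 m

Scale height: H = RT/g = 266.3 × 253 / 18.29 = 3683.6 m.
Invert the barometric formula: z = H ln(P₀/P).
P₀/P = 283.2/126 = 2.2476; ln(2.2476) = 0.80986.
z = 3683.6 × 0.80986 = 2983.2 m.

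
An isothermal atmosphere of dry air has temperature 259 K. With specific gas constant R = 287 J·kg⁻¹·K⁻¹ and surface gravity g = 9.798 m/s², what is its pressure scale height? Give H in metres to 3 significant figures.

H ≈ 7590 m

The scale height of an isothermal atmosphere is H = RT/g.
H = 287 × 259 / 9.798 = 74333/9.798 = 7586.5 m.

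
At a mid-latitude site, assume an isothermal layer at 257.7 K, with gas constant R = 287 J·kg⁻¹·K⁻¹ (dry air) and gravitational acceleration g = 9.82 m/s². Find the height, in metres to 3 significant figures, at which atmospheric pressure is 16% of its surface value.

Scale height: H = RT/g = 287 × 257.7 / 9.82 = 7531.6 m.
Set P/P₀ = exp(−z/H) = 0.16, so z = −H ln(0.16).
−ln(0.16) = 1.8326; z = 7531.6 × 1.8326 = 13802 m.

z ≈ 13800 m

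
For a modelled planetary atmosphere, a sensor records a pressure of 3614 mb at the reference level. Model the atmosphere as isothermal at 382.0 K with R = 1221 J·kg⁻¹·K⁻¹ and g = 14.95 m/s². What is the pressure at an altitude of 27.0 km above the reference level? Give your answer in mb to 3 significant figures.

P ≈ 1520 mb

Scale height: H = RT/g = 1221 × 382.0 / 14.95 = 31199 m.
Barometric formula: P = P₀ exp(−z/H).
z/H = 27000/31199 = 0.86541; exp(−0.86541) = 0.42088.
P = 3614 × 0.42088 = 1521.1 mb.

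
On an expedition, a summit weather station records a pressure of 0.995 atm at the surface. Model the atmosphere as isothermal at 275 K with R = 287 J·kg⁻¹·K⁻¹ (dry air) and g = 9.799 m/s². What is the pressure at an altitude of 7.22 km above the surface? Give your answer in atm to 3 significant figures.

P ≈ 0.406 atm

Scale height: H = RT/g = 287 × 275 / 9.799 = 8054.4 m.
Barometric formula: P = P₀ exp(−z/H).
z/H = 7220.0/8054.4 = 0.89640; exp(−0.89640) = 0.40804.
P = 0.995 × 0.40804 = 0.40600 atm.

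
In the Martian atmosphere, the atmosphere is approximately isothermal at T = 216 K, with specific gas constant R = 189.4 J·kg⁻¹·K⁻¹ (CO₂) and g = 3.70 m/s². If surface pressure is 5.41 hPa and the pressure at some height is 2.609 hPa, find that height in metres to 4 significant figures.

z ≈ 8064 m

Scale height: H = RT/g = 189.4 × 216 / 3.70 = 11057 m.
Invert the barometric formula: z = H ln(P₀/P).
P₀/P = 5.41/2.609 = 2.0736; ln(2.0736) = 0.72929.
z = 11057 × 0.72929 = 8063.8 m.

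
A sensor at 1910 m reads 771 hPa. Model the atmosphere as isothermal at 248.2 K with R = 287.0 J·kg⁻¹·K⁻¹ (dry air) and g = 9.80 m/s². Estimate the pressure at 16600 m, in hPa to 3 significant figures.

P ≈ 102 hPa

Scale height: H = RT/g = 287.0 × 248.2 / 9.80 = 7268.7 m.
Between two levels, P₂ = P₁ exp(−Δz/H) with Δz = z₂ − z₁.
Δz = 16600 − 1910.0 = 14690 m; Δz/H = 14690/7268.7 = 2.0210.
P₂ = 771 × exp(−2.0210) = 771 × 0.13252 = 102.17 hPa.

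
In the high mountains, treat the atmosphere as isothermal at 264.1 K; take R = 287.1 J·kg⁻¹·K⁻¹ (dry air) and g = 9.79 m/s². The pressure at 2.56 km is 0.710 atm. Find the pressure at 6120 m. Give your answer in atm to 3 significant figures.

Scale height: H = RT/g = 287.1 × 264.1 / 9.79 = 7745.0 m.
Between two levels, P₂ = P₁ exp(−Δz/H) with Δz = z₂ − z₁.
Δz = 6120.0 − 2560.0 = 3560.0 m; Δz/H = 3560.0/7745.0 = 0.45965.
P₂ = 0.710 × exp(−0.45965) = 0.710 × 0.63150 = 0.44836 atm.

P ≈ 0.448 atm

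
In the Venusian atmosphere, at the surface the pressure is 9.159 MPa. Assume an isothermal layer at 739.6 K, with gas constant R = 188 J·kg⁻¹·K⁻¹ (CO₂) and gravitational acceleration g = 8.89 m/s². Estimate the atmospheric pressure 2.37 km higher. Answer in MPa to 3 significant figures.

P ≈ 7.87 MPa

Scale height: H = RT/g = 188 × 739.6 / 8.89 = 15641 m.
Barometric formula: P = P₀ exp(−z/H).
z/H = 2370.0/15641 = 0.15152; exp(−0.15152) = 0.85940.
P = 9.159 × 0.85940 = 7.8712 MPa.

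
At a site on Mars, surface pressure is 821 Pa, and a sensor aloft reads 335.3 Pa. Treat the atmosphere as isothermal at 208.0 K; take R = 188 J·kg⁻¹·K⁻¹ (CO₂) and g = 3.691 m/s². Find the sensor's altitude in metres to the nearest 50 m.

Scale height: H = RT/g = 188 × 208.0 / 3.691 = 10594 m.
Invert the barometric formula: z = H ln(P₀/P).
P₀/P = 821/335.3 = 2.4486; ln(2.4486) = 0.89552.
z = 10594 × 0.89552 = 9487.1 m.

z ≈ 9500 m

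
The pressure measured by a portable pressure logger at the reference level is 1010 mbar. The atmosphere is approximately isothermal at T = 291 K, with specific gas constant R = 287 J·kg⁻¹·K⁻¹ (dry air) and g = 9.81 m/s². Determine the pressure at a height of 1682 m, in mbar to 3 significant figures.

P ≈ 829 mbar

Scale height: H = RT/g = 287 × 291 / 9.81 = 8513.5 m.
Barometric formula: P = P₀ exp(−z/H).
z/H = 1682.0/8513.5 = 0.19757; exp(−0.19757) = 0.82072.
P = 1010 × 0.82072 = 828.93 mbar.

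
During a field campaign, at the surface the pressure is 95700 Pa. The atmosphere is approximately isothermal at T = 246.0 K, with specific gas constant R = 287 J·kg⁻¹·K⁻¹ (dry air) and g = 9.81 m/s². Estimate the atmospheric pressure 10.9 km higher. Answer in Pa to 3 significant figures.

P ≈ 21000 Pa

Scale height: H = RT/g = 287 × 246.0 / 9.81 = 7196.9 m.
Barometric formula: P = P₀ exp(−z/H).
z/H = 10900/7196.9 = 1.5145; exp(−1.5145) = 0.21992.
P = 95700 × 0.21992 = 21046 Pa.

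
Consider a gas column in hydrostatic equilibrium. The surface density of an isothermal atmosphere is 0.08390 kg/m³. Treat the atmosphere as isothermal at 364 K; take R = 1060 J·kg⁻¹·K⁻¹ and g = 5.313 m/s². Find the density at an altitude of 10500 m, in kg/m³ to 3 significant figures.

ρ ≈ 0.0726 kg/m³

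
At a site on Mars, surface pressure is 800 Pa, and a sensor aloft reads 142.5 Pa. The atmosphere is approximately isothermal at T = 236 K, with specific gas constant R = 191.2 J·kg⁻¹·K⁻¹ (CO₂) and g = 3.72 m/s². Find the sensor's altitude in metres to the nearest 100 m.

z ≈ 20900 m

Scale height: H = RT/g = 191.2 × 236 / 3.72 = 12130 m.
Invert the barometric formula: z = H ln(P₀/P).
P₀/P = 800/142.5 = 5.6140; ln(5.6140) = 1.7253.
z = 12130 × 1.7253 = 20928 m.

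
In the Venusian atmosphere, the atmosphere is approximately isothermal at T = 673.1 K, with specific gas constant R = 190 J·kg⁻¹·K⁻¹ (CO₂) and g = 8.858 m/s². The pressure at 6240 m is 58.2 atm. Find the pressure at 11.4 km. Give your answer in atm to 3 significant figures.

Scale height: H = RT/g = 190 × 673.1 / 8.858 = 14438 m.
Between two levels, P₂ = P₁ exp(−Δz/H) with Δz = z₂ − z₁.
Δz = 11400 − 6240.0 = 5160.0 m; Δz/H = 5160.0/14438 = 0.35739.
P₂ = 58.2 × exp(−0.35739) = 58.2 × 0.69950 = 40.711 atm.

P ≈ 40.7 atm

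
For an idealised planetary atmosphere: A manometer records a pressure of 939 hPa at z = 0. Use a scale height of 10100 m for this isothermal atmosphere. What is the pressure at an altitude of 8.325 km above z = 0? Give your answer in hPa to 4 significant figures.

Barometric formula: P = P₀ exp(−z/H).
z/H = 8325.0/10100 = 0.82426; exp(−0.82426) = 0.43856.
P = 939 × 0.43856 = 411.81 hPa.

P ≈ 411.8 hPa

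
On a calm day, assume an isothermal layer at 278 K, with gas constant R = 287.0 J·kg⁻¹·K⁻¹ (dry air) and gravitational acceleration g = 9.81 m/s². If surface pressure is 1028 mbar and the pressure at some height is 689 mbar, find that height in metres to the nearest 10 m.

Scale height: H = RT/g = 287.0 × 278 / 9.81 = 8133.1 m.
Invert the barometric formula: z = H ln(P₀/P).
P₀/P = 1028/689 = 1.4920; ln(1.4920) = 0.40012.
z = 8133.1 × 0.40012 = 3254.2 m.

z ≈ 3250 m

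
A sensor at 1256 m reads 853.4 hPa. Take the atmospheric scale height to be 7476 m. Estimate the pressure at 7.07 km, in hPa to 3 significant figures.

P ≈ 392 hPa

Between two levels, P₂ = P₁ exp(−Δz/H) with Δz = z₂ − z₁.
Δz = 7070.0 − 1256.0 = 5814.0 m; Δz/H = 5814.0/7476.0 = 0.77769.
P₂ = 853.4 × exp(−0.77769) = 853.4 × 0.45947 = 392.11 hPa.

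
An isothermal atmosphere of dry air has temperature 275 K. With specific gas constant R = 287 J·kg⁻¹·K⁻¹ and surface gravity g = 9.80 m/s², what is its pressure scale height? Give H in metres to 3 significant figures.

H ≈ 8050 m

The scale height of an isothermal atmosphere is H = RT/g.
H = 287 × 275 / 9.80 = 78925/9.80 = 8053.6 m.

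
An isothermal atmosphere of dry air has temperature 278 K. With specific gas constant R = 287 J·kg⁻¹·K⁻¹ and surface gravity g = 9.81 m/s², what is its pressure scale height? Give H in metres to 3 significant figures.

H ≈ 8130 m

The scale height of an isothermal atmosphere is H = RT/g.
H = 287 × 278 / 9.81 = 79786/9.81 = 8133.1 m.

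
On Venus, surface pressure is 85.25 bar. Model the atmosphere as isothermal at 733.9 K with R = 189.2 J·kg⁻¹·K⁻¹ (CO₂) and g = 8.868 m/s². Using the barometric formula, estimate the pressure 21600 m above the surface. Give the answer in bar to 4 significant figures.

P ≈ 21.46 bar

Scale height: H = RT/g = 189.2 × 733.9 / 8.868 = 15658 m.
Barometric formula: P = P₀ exp(−z/H).
z/H = 21600/15658 = 1.3795; exp(−1.3795) = 0.25170.
P = 85.25 × 0.25170 = 21.457 bar.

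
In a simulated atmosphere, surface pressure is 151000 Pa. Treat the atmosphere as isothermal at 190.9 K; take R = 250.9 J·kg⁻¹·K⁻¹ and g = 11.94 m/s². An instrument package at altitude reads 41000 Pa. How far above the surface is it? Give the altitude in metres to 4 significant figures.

Scale height: H = RT/g = 250.9 × 190.9 / 11.94 = 4011.5 m.
Invert the barometric formula: z = H ln(P₀/P).
P₀/P = 151000/41000 = 3.6829; ln(3.6829) = 1.3037.
z = 4011.5 × 1.3037 = 5229.8 m.

z ≈ 5230 m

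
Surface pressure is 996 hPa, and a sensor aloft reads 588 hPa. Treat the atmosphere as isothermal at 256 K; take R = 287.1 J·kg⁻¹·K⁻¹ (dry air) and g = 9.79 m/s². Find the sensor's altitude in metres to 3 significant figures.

z ≈ 3960 m

Scale height: H = RT/g = 287.1 × 256 / 9.79 = 7507.4 m.
Invert the barometric formula: z = H ln(P₀/P).
P₀/P = 996/588 = 1.6939; ln(1.6939) = 0.52703.
z = 7507.4 × 0.52703 = 3956.6 m.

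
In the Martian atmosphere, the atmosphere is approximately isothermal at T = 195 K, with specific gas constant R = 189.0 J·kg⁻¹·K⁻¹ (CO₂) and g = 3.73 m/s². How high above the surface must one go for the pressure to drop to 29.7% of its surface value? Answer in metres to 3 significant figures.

z ≈ 12000 m

Scale height: H = RT/g = 189.0 × 195 / 3.73 = 9880.7 m.
Set P/P₀ = exp(−z/H) = 0.297, so z = −H ln(0.297).
−ln(0.297) = 1.2140; z = 9880.7 × 1.2140 = 11995 m.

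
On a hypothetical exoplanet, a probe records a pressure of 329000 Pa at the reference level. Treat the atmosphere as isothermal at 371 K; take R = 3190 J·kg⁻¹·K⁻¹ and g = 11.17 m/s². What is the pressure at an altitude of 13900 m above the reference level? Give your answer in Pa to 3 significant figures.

P ≈ 289000 Pa

Scale height: H = RT/g = 3190 × 371 / 11.17 = 105950 m.
Barometric formula: P = P₀ exp(−z/H).
z/H = 13900/105950 = 0.13119; exp(−0.13119) = 0.87705.
P = 329000 × 0.87705 = 288550 Pa.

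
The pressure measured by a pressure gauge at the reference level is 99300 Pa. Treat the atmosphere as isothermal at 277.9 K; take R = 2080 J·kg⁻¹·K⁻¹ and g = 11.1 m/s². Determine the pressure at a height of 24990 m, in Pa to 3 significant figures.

P ≈ 61500 Pa

Scale height: H = RT/g = 2080 × 277.9 / 11.1 = 52075 m.
Barometric formula: P = P₀ exp(−z/H).
z/H = 24990/52075 = 0.47988; exp(−0.47988) = 0.61886.
P = 99300 × 0.61886 = 61453 Pa.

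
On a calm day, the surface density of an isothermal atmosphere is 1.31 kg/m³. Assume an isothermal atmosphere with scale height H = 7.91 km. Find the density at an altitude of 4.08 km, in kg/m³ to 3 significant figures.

ρ ≈ 0.782 kg/m³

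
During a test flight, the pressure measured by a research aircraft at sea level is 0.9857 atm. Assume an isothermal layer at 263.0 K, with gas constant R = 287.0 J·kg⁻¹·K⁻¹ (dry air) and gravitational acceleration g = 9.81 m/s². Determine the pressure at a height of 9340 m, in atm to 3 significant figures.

Scale height: H = RT/g = 287.0 × 263.0 / 9.81 = 7694.3 m.
Barometric formula: P = P₀ exp(−z/H).
z/H = 9340.0/7694.3 = 1.2139; exp(−1.2139) = 0.29704.
P = 0.9857 × 0.29704 = 0.29279 atm.

P ≈ 0.293 atm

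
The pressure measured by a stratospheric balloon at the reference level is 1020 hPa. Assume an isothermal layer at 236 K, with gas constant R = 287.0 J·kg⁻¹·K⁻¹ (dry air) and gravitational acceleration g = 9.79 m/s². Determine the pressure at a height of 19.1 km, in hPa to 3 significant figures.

Scale height: H = RT/g = 287.0 × 236 / 9.79 = 6918.5 m.
Barometric formula: P = P₀ exp(−z/H).
z/H = 19100/6918.5 = 2.7607; exp(−2.7607) = 0.063247.
P = 1020 × 0.063247 = 64.512 hPa.

P ≈ 64.5 hPa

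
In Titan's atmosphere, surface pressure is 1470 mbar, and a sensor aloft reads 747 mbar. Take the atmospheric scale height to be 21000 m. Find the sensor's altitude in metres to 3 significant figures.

Invert the barometric formula: z = H ln(P₀/P).
P₀/P = 1470/747 = 1.9679; ln(1.9679) = 0.67697.
z = 21000 × 0.67697 = 14216 m.

z ≈ 14200 m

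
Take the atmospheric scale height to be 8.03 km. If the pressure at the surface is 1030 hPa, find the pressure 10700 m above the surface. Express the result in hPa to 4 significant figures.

P ≈ 271.7 hPa

Barometric formula: P = P₀ exp(−z/H).
z/H = 10700/8030.0 = 1.3325; exp(−1.3325) = 0.26382.
P = 1030 × 0.26382 = 271.73 hPa.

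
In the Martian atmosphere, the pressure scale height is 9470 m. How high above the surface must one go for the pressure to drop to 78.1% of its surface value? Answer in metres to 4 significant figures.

z ≈ 2341 m

Set P/P₀ = exp(−z/H) = 0.781, so z = −H ln(0.781).
−ln(0.781) = 0.24718; z = 9470.0 × 0.24718 = 2340.8 m.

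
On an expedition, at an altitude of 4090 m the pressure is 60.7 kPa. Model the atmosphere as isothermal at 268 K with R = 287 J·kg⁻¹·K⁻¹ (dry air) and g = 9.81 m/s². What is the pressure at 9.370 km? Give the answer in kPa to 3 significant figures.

P ≈ 31.0 kPa

Scale height: H = RT/g = 287 × 268 / 9.81 = 7840.6 m.
Between two levels, P₂ = P₁ exp(−Δz/H) with Δz = z₂ − z₁.
Δz = 9370.0 − 4090.0 = 5280.0 m; Δz/H = 5280.0/7840.6 = 0.67342.
P₂ = 60.7 × exp(−0.67342) = 60.7 × 0.50996 = 30.955 kPa.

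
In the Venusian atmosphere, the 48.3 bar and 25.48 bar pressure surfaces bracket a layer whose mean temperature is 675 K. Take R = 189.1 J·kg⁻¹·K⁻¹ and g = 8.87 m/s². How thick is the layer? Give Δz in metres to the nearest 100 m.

Hypsometric equation: Δz = (R T̄/g) ln(P₁/P₂).
R T̄/g = 189.1 × 675 / 8.87 = 14390 m.
ln(48.3/25.48) = ln(1.8956) = 0.63954.
Δz = 14390 × 0.63954 = 9203.0 m.

Δz ≈ 9200 m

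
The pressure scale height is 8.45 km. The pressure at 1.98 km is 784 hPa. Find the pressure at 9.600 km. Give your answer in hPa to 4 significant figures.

P ≈ 318.2 hPa

Between two levels, P₂ = P₁ exp(−Δz/H) with Δz = z₂ − z₁.
Δz = 9600.0 − 1980.0 = 7620.0 m; Δz/H = 7620.0/8450.0 = 0.90178.
P₂ = 784 × exp(−0.90178) = 784 × 0.40585 = 318.19 hPa.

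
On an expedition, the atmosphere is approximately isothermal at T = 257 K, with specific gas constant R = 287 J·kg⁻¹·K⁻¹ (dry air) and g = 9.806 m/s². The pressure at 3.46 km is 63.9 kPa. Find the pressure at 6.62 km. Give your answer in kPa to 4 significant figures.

P ≈ 41.98 kPa

Scale height: H = RT/g = 287 × 257 / 9.806 = 7521.8 m.
Between two levels, P₂ = P₁ exp(−Δz/H) with Δz = z₂ − z₁.
Δz = 6620.0 − 3460.0 = 3160.0 m; Δz/H = 3160.0/7521.8 = 0.42011.
P₂ = 63.9 × exp(−0.42011) = 63.9 × 0.65697 = 41.980 kPa.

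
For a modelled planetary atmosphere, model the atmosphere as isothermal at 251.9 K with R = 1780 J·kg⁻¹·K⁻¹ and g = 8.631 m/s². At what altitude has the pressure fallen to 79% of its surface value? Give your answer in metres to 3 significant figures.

z ≈ 12200 m

Scale height: H = RT/g = 1780 × 251.9 / 8.631 = 51950 m.
Set P/P₀ = exp(−z/H) = 0.79, so z = −H ln(0.79).
−ln(0.79) = 0.23572; z = 51950 × 0.23572 = 12246 m.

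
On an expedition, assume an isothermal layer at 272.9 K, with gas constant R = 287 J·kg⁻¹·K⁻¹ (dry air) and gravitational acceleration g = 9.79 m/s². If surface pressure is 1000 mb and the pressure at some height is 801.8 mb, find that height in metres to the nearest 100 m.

z ≈ 1800 m

Scale height: H = RT/g = 287 × 272.9 / 9.79 = 8000.2 m.
Invert the barometric formula: z = H ln(P₀/P).
P₀/P = 1000/801.8 = 1.2472; ln(1.2472) = 0.22090.
z = 8000.2 × 0.22090 = 1767.2 m.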